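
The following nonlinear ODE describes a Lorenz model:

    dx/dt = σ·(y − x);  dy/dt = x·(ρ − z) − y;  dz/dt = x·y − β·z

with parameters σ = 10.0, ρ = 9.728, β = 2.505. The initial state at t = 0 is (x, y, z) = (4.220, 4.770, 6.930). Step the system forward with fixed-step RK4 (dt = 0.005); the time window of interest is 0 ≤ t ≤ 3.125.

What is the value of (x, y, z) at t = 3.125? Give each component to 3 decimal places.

t=0.000: state=(4.220, 4.770, 6.930)
step 1 (dt=0.005): k1=(5.500, 7.038, 2.770), k2=(5.538, 7.029, 2.892), k3=(5.537, 7.028, 2.892), k4=(5.575, 7.018, 3.015); state += dt/6·(k1+2k2+2k3+k4)
t=0.005: state=(4.248, 4.805, 6.944)
t=0.010: state=(4.276, 4.840, 6.960)
t=0.015: state=(4.304, 4.875, 6.977)
continuing one RK4 step at a time; state shown every 40 steps (Δt=0.2):
t=0.200: state=(5.357, 5.796, 8.353)
t=0.400: state=(5.493, 5.174, 9.958)
t=0.600: state=(4.532, 4.050, 9.594)
t=0.800: state=(3.960, 3.896, 8.350)
t=1.000: state=(4.216, 4.500, 7.721)
t=1.200: state=(4.884, 5.199, 8.216)
t=1.400: state=(5.198, 5.159, 9.209)
t=1.600: state=(4.807, 4.524, 9.396)
t=1.800: state=(4.347, 4.216, 8.765)
t=2.000: state=(4.339, 4.450, 8.227)
t=2.200: state=(4.683, 4.878, 8.314)
t=2.400: state=(4.955, 5.001, 8.847)
t=2.600: state=(4.845, 4.711, 9.130)
t=2.800: state=(4.560, 4.445, 8.885)
t=3.000: state=(4.464, 4.488, 8.518)
t=3.125: state=(4.540, 4.631, 8.429)

(x, y, z) = (4.540, 4.631, 8.429)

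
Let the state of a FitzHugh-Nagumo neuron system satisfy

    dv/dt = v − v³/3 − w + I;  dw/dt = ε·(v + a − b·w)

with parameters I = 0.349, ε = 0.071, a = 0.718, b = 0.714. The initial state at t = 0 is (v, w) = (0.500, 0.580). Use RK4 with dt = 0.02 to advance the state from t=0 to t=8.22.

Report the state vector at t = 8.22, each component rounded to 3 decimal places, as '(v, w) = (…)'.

(v, w) = (0.778, 1.241)

t=0.000: state=(0.500, 0.580)
step 1 (dt=0.02): k1=(0.227, 0.057), k2=(0.228, 0.057), k3=(0.228, 0.057), k4=(0.230, 0.057); state += dt/6·(k1+2k2+2k3+k4)
t=0.020: state=(0.505, 0.581)
t=0.040: state=(0.509, 0.582)
t=0.060: state=(0.514, 0.583)
continuing one RK4 step at a time; state shown every 25 steps (Δt=0.5):
t=0.500: state=(0.628, 0.610)
t=1.000: state=(0.782, 0.645)
t=1.500: state=(0.948, 0.684)
t=2.000: state=(1.101, 0.728)
t=2.500: state=(1.218, 0.776)
t=3.000: state=(1.289, 0.826)
t=3.500: state=(1.320, 0.876)
t=4.000: state=(1.320, 0.926)
t=4.500: state=(1.299, 0.974)
t=5.000: state=(1.265, 1.019)
t=5.500: state=(1.220, 1.063)
t=6.000: state=(1.166, 1.103)
t=6.500: state=(1.103, 1.140)
t=7.000: state=(1.029, 1.174)
t=7.500: state=(0.942, 1.205)
t=8.000: state=(0.834, 1.231)
t=8.220: state=(0.778, 1.241)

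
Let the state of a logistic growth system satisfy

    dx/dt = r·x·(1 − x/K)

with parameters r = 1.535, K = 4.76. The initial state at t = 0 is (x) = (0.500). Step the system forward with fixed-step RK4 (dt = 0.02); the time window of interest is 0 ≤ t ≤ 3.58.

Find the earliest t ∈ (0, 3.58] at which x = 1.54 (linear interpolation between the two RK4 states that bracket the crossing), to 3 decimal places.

t=0.000: state=(0.500)
step 1 (dt=0.02): k1=(0.687), k2=(0.695), k3=(0.695), k4=(0.704); state += dt/6·(k1+2k2+2k3+k4)
t=0.020: state=(0.514)
t=0.040: state=(0.528)
t=0.060: state=(0.543)
continuing one RK4 step at a time; state shown every 10 steps (Δt=0.2):
t=0.200: state=(0.655)
t=0.400: state=(0.848)
t=0.600: state=(1.084)
t=0.800: state=(1.362)
t=0.900: state=(1.516)
next step: t=0.920: state=(1.548) — x has crossed 1.54
linear interpolation between t=0.900 (1.51581) and t=0.920 (1.54770) → t≈0.915

t = 0.915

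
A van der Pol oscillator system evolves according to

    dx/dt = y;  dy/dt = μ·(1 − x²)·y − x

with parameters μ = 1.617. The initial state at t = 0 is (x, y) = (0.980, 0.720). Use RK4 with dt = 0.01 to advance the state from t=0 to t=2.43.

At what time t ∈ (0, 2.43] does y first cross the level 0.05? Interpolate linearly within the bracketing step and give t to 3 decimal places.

t = 0.541

t=0.000: state=(0.980, 0.720)
step 1 (dt=0.01): k1=(0.720, -0.934), k2=(0.715, -0.946), k3=(0.715, -0.946), k4=(0.711, -0.958); state += dt/6·(k1+2k2+2k3+k4)
t=0.010: state=(0.987, 0.711)
t=0.020: state=(0.994, 0.701)
t=0.030: state=(1.001, 0.691)
continuing one RK4 step at a time; state shown every 10 steps (Δt=0.1):
t=0.100: state=(1.047, 0.616)
t=0.200: state=(1.103, 0.494)
t=0.300: state=(1.145, 0.363)
t=0.400: state=(1.175, 0.230)
t=0.500: state=(1.192, 0.101)
t=0.540: state=(1.195, 0.052)
next step: t=0.550: state=(1.195, 0.039) — y has crossed 0.05
linear interpolation between t=0.540 (0.05150) and t=0.550 (0.03924) → t≈0.541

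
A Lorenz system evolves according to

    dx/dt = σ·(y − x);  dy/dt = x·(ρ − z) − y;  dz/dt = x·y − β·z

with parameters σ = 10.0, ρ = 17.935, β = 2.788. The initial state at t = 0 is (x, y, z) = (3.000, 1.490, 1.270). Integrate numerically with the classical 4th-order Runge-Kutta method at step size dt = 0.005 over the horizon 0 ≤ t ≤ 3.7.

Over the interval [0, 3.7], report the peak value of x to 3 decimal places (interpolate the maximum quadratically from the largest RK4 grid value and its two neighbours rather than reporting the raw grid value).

max x = 13.739

t=0.000: state=(3.000, 1.490, 1.270)
step 1 (dt=0.005): k1=(-15.100, 48.505, 0.929), k2=(-13.510, 47.748, 1.226), k3=(-13.569, 47.814, 1.224), k4=(-12.031, 47.117, 1.512); state += dt/6·(k1+2k2+2k3+k4)
t=0.005: state=(2.932, 1.729, 1.276)
t=0.010: state=(2.879, 1.962, 1.285)
t=0.015: state=(2.840, 2.189, 1.297)
continuing one RK4 step at a time; state shown every 40 steps (Δt=0.2):
t=0.200: state=(7.546, 12.772, 6.200)
t=0.400: state=(11.801, 5.778, 28.341)
t=0.600: state=(0.671, -1.730, 16.761)
t=0.800: state=(-1.541, -2.296, 9.826)
t=1.000: state=(-4.339, -6.761, 7.613)
t=1.200: state=(-10.897, -13.226, 18.419)
t=1.400: state=(-6.353, -2.120, 21.741)
t=1.600: state=(-2.112, -1.760, 13.194)
t=1.800: state=(-3.282, -4.771, 8.782)
t=2.000: state=(-8.520, -11.908, 13.088)
t=2.200: state=(-9.222, -5.623, 23.549)
t=2.400: state=(-3.174, -1.894, 15.858)
t=2.600: state=(-3.211, -4.261, 10.363)
t=2.800: state=(-7.368, -10.352, 12.039)
t=3.000: state=(-9.904, -7.790, 22.719)
t=3.200: state=(-4.187, -2.425, 17.276)
t=3.400: state=(-3.563, -4.403, 11.579)
t=3.600: state=(-7.163, -9.752, 12.585)
t=3.700: state=(-9.512, -11.167, 17.527)
largest grid value and its neighbours: x(0.335)=13.72398, x(0.340)=13.73925, x(0.345)=13.72637
parabola through these three points peaks at t≈0.340 with x≈13.73927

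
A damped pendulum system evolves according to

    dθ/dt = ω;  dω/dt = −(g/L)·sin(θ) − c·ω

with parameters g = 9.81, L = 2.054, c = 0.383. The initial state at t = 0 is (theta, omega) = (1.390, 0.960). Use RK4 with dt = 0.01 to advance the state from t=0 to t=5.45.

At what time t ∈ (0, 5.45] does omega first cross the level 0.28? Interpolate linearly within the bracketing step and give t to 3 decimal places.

t=0.000: state=(1.390, 0.960)
step 1 (dt=0.01): k1=(0.960, -5.066), k2=(0.935, -5.060), k3=(0.935, -5.060), k4=(0.909, -5.054); state += dt/6·(k1+2k2+2k3+k4)
t=0.010: state=(1.399, 0.909)
t=0.020: state=(1.408, 0.859)
t=0.030: state=(1.417, 0.809)
t=0.130: state=(1.472, 0.313)
next step: t=0.140: state=(1.475, 0.265) — omega has crossed 0.28
linear interpolation between t=0.130 (0.31315) and t=0.140 (0.26450) → t≈0.137

t = 0.137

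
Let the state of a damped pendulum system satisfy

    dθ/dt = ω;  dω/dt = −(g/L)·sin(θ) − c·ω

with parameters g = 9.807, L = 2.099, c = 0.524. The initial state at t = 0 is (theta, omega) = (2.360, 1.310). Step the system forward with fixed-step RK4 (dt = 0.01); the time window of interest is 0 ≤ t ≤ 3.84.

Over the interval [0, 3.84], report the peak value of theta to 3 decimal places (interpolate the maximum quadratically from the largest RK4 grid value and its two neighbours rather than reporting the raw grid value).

t=0.000: state=(2.360, 1.310)
step 1 (dt=0.01): k1=(1.310, -3.978), k2=(1.290, -3.945), k3=(1.290, -3.946), k4=(1.271, -3.914); state += dt/6·(k1+2k2+2k3+k4)
t=0.010: state=(2.373, 1.271)
t=0.020: state=(2.385, 1.232)
t=0.030: state=(2.398, 1.194)
continuing one RK4 step at a time; state shown every 20 steps (Δt=0.2):
t=0.200: state=(2.550, 0.627)
t=0.400: state=(2.621, 0.104)
t=0.600: state=(2.596, -0.351)
t=0.800: state=(2.480, -0.815)
t=1.000: state=(2.266, -1.344)
t=1.200: state=(1.936, -1.969)
t=1.400: state=(1.475, -2.644)
t=1.600: state=(0.887, -3.191)
t=1.800: state=(0.226, -3.331)
t=2.000: state=(-0.407, -2.909)
t=2.200: state=(-0.910, -2.070)
t=2.400: state=(-1.225, -1.082)
t=2.600: state=(-1.344, -0.120)
t=2.800: state=(-1.279, 0.753)
t=3.000: state=(-1.052, 1.495)
t=3.200: state=(-0.695, 2.026)
t=3.400: state=(-0.263, 2.230)
t=3.600: state=(0.170, 2.043)
t=3.800: state=(0.532, 1.527)
t=3.840: state=(0.590, 1.396)
largest grid value and its neighbours: theta(0.430)=2.62354, theta(0.440)=2.62376, theta(0.450)=2.62375
parabola through these three points peaks at t≈0.444 with theta≈2.62378

max theta = 2.624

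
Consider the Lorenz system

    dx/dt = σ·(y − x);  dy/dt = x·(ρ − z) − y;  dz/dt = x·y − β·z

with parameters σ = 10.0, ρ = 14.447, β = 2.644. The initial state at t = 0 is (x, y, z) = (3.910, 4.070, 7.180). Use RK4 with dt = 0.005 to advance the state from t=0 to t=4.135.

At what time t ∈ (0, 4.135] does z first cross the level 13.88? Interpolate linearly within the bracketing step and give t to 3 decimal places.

t = 0.283

t=0.000: state=(3.910, 4.070, 7.180)
step 1 (dt=0.005): k1=(1.600, 24.344, -3.070), k2=(2.169, 24.342, -2.795), k3=(2.154, 24.350, -2.791), k4=(2.710, 24.355, -2.512); state += dt/6·(k1+2k2+2k3+k4)
t=0.005: state=(3.921, 4.192, 7.166)
t=0.010: state=(3.937, 4.314, 7.155)
t=0.015: state=(3.958, 4.436, 7.147)
continuing one RK4 step at a time; state shown every 40 steps (Δt=0.2):
t=0.200: state=(6.998, 9.244, 10.068)
t=0.280: state=(8.585, 10.066, 13.741)
next step: t=0.285: state=(8.657, 10.041, 13.991) — z has crossed 13.88
linear interpolation between t=0.280 (13.74109) and t=0.285 (13.99117) → t≈0.283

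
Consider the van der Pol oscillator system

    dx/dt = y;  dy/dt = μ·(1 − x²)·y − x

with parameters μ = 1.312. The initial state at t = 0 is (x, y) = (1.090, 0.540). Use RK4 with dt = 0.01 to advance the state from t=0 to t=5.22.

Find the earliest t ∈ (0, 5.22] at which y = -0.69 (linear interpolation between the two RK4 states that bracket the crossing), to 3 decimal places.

t = 1.088

t=0.000: state=(1.090, 0.540)
step 1 (dt=0.01): k1=(0.540, -1.223), k2=(0.534, -1.229), k3=(0.534, -1.228), k4=(0.528, -1.234); state += dt/6·(k1+2k2+2k3+k4)
t=0.010: state=(1.095, 0.528)
t=0.020: state=(1.101, 0.515)
t=0.030: state=(1.106, 0.503)
continuing one RK4 step at a time; state shown every 20 steps (Δt=0.2):
t=0.200: state=(1.173, 0.283)
t=0.400: state=(1.203, 0.028)
t=0.600: state=(1.185, -0.202)
t=0.800: state=(1.124, -0.407)
t=1.000: state=(1.023, -0.602)
t=1.080: state=(0.972, -0.682)
next step: t=1.090: state=(0.965, -0.692) — y has crossed -0.69
linear interpolation between t=1.080 (-0.68209) and t=1.090 (-0.69234) → t≈1.088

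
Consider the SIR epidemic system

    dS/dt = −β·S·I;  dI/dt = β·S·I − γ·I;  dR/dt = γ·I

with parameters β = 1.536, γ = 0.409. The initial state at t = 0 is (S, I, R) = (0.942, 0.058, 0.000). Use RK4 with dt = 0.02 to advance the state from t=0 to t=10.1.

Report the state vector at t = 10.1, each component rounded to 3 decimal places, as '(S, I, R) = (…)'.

(S, I, R) = (0.031, 0.059, 0.910)

t=0.000: state=(0.942, 0.058, 0.000)
step 1 (dt=0.02): k1=(-0.084, 0.060, 0.024), k2=(-0.085, 0.061, 0.024), k3=(-0.085, 0.061, 0.024), k4=(-0.086, 0.061, 0.024); state += dt/6·(k1+2k2+2k3+k4)
t=0.020: state=(0.940, 0.059, 0.000)
t=0.040: state=(0.939, 0.060, 0.001)
t=0.060: state=(0.937, 0.062, 0.001)
continuing one RK4 step at a time; state shown every 25 steps (Δt=0.5):
t=0.500: state=(0.889, 0.096, 0.015)
t=1.000: state=(0.810, 0.150, 0.040)
t=1.500: state=(0.703, 0.219, 0.078)
t=2.000: state=(0.578, 0.292, 0.130)
t=2.500: state=(0.451, 0.353, 0.196)
t=3.000: state=(0.338, 0.389, 0.273)
t=3.500: state=(0.250, 0.397, 0.354)
t=4.000: state=(0.185, 0.382, 0.433)
t=4.500: state=(0.139, 0.352, 0.509)
t=5.000: state=(0.108, 0.315, 0.577)
t=5.500: state=(0.086, 0.277, 0.637)
t=6.000: state=(0.071, 0.239, 0.690)
t=6.500: state=(0.059, 0.205, 0.735)
t=7.000: state=(0.051, 0.174, 0.774)
t=7.500: state=(0.045, 0.147, 0.807)
t=8.000: state=(0.041, 0.124, 0.835)
t=8.500: state=(0.038, 0.104, 0.858)
t=9.000: state=(0.035, 0.087, 0.878)
t=9.500: state=(0.033, 0.073, 0.894)
t=10.000: state=(0.031, 0.061, 0.908)
t=10.100: state=(0.031, 0.059, 0.910)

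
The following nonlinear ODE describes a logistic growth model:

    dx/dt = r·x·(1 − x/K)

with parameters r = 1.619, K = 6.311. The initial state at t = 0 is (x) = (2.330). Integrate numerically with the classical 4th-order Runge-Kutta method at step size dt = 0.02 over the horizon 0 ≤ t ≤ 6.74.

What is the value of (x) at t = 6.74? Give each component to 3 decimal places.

(x) = (6.311)

t=0.000: state=(2.330)
step 1 (dt=0.02): k1=(2.380), k2=(2.389), k3=(2.390), k4=(2.399); state += dt/6·(k1+2k2+2k3+k4)
t=0.020: state=(2.378)
t=0.040: state=(2.426)
t=0.060: state=(2.474)
continuing one RK4 step at a time; state shown every 25 steps (Δt=0.5):
t=0.500: state=(3.585)
t=1.000: state=(4.715)
t=1.500: state=(5.485)
t=2.000: state=(5.914)
t=2.500: state=(6.128)
t=3.000: state=(6.228)
t=3.500: state=(6.274)
t=4.000: state=(6.294)
t=4.500: state=(6.304)
t=5.000: state=(6.308)
t=5.500: state=(6.310)
t=6.000: state=(6.310)
t=6.500: state=(6.311)
t=6.740: state=(6.311)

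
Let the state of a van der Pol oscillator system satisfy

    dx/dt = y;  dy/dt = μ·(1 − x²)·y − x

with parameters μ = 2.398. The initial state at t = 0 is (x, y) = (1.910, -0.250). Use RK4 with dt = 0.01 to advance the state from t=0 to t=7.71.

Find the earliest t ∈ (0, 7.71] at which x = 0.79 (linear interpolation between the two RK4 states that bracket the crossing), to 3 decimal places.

t = 2.282

t=0.000: state=(1.910, -0.250)
step 1 (dt=0.01): k1=(-0.250, -0.322), k2=(-0.252, -0.314), k3=(-0.252, -0.314), k4=(-0.253, -0.306); state += dt/6·(k1+2k2+2k3+k4)
t=0.010: state=(1.907, -0.253)
t=0.020: state=(1.905, -0.256)
t=0.030: state=(1.902, -0.259)
continuing one RK4 step at a time; state shown every 25 steps (Δt=0.25):
t=0.250: state=(1.840, -0.299)
t=0.500: state=(1.762, -0.327)
t=0.750: state=(1.677, -0.357)
t=1.000: state=(1.583, -0.393)
t=1.250: state=(1.479, -0.441)
t=1.500: state=(1.361, -0.508)
t=1.750: state=(1.223, -0.608)
t=2.000: state=(1.052, -0.773)
t=2.250: state=(0.825, -1.071)
t=2.280: state=(0.792, -1.123)
next step: t=2.290: state=(0.781, -1.141) — x has crossed 0.79
linear interpolation between t=2.280 (0.79243) and t=2.290 (0.78112) → t≈2.282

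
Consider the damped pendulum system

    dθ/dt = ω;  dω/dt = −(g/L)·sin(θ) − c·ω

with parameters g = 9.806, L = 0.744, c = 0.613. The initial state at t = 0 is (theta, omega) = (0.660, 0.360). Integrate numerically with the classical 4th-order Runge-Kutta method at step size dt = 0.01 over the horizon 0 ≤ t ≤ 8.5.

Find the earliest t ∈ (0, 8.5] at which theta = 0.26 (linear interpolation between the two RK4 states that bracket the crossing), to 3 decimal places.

t = 0.389

t=0.000: state=(0.660, 0.360)
step 1 (dt=0.01): k1=(0.360, -8.302), k2=(0.318, -8.295), k3=(0.319, -8.293), k4=(0.277, -8.284); state += dt/6·(k1+2k2+2k3+k4)
t=0.010: state=(0.663, 0.277)
t=0.020: state=(0.666, 0.194)
t=0.030: state=(0.667, 0.112)
t=0.380: state=(0.279, -1.988)
next step: t=0.390: state=(0.259, -2.010) — theta has crossed 0.26
linear interpolation between t=0.380 (0.27855) and t=0.390 (0.25856) → t≈0.389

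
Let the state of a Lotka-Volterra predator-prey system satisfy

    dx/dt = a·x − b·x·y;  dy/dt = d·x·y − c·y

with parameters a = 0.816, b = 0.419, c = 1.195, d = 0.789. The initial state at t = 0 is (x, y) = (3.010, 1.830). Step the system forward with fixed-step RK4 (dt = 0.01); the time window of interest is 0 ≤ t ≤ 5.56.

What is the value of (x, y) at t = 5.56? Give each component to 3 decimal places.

t=0.000: state=(3.010, 1.830)
step 1 (dt=0.01): k1=(0.148, 2.159), k2=(0.135, 2.173), k3=(0.135, 2.173), k4=(0.121, 2.187); state += dt/6·(k1+2k2+2k3+k4)
t=0.010: state=(3.011, 1.852)
t=0.020: state=(3.012, 1.874)
t=0.030: state=(3.013, 1.896)
continuing one RK4 step at a time; state shown every 20 steps (Δt=0.2):
t=0.200: state=(2.981, 2.315)
t=0.400: state=(2.823, 2.887)
t=0.600: state=(2.545, 3.477)
t=0.800: state=(2.190, 3.980)
t=1.000: state=(1.820, 4.300)
t=1.200: state=(1.486, 4.391)
t=1.400: state=(1.215, 4.275)
t=1.600: state=(1.010, 4.009)
t=1.800: state=(0.862, 3.657)
t=2.000: state=(0.759, 3.271)
t=2.200: state=(0.691, 2.887)
t=2.400: state=(0.648, 2.526)
t=2.600: state=(0.626, 2.198)
t=2.800: state=(0.621, 1.910)
t=3.000: state=(0.630, 1.659)
t=3.200: state=(0.651, 1.445)
t=3.400: state=(0.684, 1.264)
t=3.600: state=(0.729, 1.113)
t=3.800: state=(0.786, 0.987)
t=4.000: state=(0.856, 0.885)
t=4.200: state=(0.939, 0.803)
t=4.400: state=(1.037, 0.738)
t=4.600: state=(1.150, 0.691)
t=4.800: state=(1.279, 0.659)
t=5.000: state=(1.426, 0.642)
t=5.200: state=(1.591, 0.641)
t=5.400: state=(1.774, 0.658)
t=5.560: state=(1.933, 0.687)

(x, y) = (1.933, 0.687)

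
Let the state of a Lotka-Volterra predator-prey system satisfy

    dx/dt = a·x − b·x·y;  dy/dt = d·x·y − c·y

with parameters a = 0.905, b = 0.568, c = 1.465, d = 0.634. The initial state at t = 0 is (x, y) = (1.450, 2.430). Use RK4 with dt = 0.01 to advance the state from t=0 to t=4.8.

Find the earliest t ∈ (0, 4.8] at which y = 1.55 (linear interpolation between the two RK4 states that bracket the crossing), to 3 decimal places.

t = 0.706

t=0.000: state=(1.450, 2.430)
step 1 (dt=0.01): k1=(-0.689, -1.326), k2=(-0.682, -1.328), k3=(-0.682, -1.328), k4=(-0.675, -1.329); state += dt/6·(k1+2k2+2k3+k4)
t=0.010: state=(1.443, 2.417)
t=0.020: state=(1.437, 2.403)
t=0.030: state=(1.430, 2.390)
continuing one RK4 step at a time; state shown every 20 steps (Δt=0.2):
t=0.200: state=(1.339, 2.162)
t=0.400: state=(1.274, 1.903)
t=0.600: state=(1.247, 1.665)
t=0.700: state=(1.246, 1.556)
next step: t=0.710: state=(1.246, 1.546) — y has crossed 1.55
linear interpolation between t=0.700 (1.55620) and t=0.710 (1.54573) → t≈0.706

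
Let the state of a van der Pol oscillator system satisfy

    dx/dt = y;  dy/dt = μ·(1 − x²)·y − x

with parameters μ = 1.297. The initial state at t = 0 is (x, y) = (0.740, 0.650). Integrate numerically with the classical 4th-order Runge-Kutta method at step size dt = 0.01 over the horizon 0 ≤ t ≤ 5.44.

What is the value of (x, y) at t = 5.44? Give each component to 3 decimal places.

(x, y) = (-0.062, 2.196)

t=0.000: state=(0.740, 0.650)
step 1 (dt=0.01): k1=(0.650, -0.359), k2=(0.648, -0.367), k3=(0.648, -0.367), k4=(0.646, -0.375); state += dt/6·(k1+2k2+2k3+k4)
t=0.010: state=(0.746, 0.646)
t=0.020: state=(0.753, 0.642)
t=0.030: state=(0.759, 0.638)
continuing one RK4 step at a time; state shown every 20 steps (Δt=0.2):
t=0.200: state=(0.861, 0.546)
t=0.400: state=(0.954, 0.385)
t=0.600: state=(1.012, 0.190)
t=0.800: state=(1.030, -0.016)
t=1.000: state=(1.006, -0.219)
t=1.200: state=(0.942, -0.419)
t=1.400: state=(0.838, -0.625)
t=1.600: state=(0.691, -0.858)
t=1.800: state=(0.492, -1.145)
t=2.000: state=(0.227, -1.514)
t=2.200: state=(-0.120, -1.971)
t=2.400: state=(-0.560, -2.400)
t=2.600: state=(-1.055, -2.449)
t=2.800: state=(-1.493, -1.829)
t=3.000: state=(-1.766, -0.911)
t=3.200: state=(-1.874, -0.222)
t=3.400: state=(-1.876, 0.161)
t=3.600: state=(-1.822, 0.361)
t=3.800: state=(-1.737, 0.479)
t=4.000: state=(-1.632, 0.566)
t=4.200: state=(-1.510, 0.649)
t=4.400: state=(-1.371, 0.744)
t=4.600: state=(-1.211, 0.863)
t=4.800: state=(-1.023, 1.026)
t=5.000: state=(-0.796, 1.258)
t=5.200: state=(-0.513, 1.598)
t=5.400: state=(-0.148, 2.082)
t=5.440: state=(-0.062, 2.196)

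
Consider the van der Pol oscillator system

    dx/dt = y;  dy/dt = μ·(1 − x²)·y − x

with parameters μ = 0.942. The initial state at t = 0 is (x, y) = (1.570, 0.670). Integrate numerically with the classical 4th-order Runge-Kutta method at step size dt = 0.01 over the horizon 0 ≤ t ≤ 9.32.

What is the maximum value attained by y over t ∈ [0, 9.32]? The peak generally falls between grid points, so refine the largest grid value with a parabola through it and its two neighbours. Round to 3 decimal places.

max y = 2.617

t=0.000: state=(1.570, 0.670)
step 1 (dt=0.01): k1=(0.670, -2.495), k2=(0.658, -2.487), k3=(0.658, -2.487), k4=(0.645, -2.479); state += dt/6·(k1+2k2+2k3+k4)
t=0.010: state=(1.577, 0.645)
t=0.020: state=(1.583, 0.620)
t=0.030: state=(1.589, 0.596)
continuing one RK4 step at a time; state shown every 50 steps (Δt=0.5):
t=0.500: state=(1.644, -0.263)
t=1.000: state=(1.389, -0.717)
t=1.500: state=(0.929, -1.149)
t=2.000: state=(0.187, -1.893)
t=2.500: state=(-0.969, -2.513)
t=3.000: state=(-1.874, -0.837)
t=3.500: state=(-1.945, 0.317)
t=4.000: state=(-1.686, 0.671)
t=4.500: state=(-1.282, 0.957)
t=5.000: state=(-0.693, 1.459)
t=5.500: state=(0.251, 2.369)
t=6.000: state=(1.489, 2.063)
t=6.500: state=(2.002, 0.149)
t=7.000: state=(1.877, -0.508)
t=7.500: state=(1.553, -0.776)
t=8.000: state=(1.089, -1.110)
t=8.500: state=(0.389, -1.765)
t=9.000: state=(-0.729, -2.613)
t=9.320: state=(-1.510, -2.025)
largest grid value and its neighbours: y(5.710)=2.61552, y(5.720)=2.61668, y(5.730)=2.61655
parabola through these three points peaks at t≈5.724 with y≈2.61679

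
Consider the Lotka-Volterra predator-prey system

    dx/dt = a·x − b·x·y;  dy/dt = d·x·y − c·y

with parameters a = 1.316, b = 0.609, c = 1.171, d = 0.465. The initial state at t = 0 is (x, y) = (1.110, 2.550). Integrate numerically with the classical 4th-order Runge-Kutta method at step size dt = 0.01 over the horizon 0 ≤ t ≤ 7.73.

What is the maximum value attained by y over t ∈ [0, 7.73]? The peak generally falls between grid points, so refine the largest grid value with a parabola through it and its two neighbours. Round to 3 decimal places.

t=0.000: state=(1.110, 2.550)
step 1 (dt=0.01): k1=(-0.263, -1.670), k2=(-0.257, -1.666), k3=(-0.257, -1.666), k4=(-0.251, -1.662); state += dt/6·(k1+2k2+2k3+k4)
t=0.010: state=(1.107, 2.533)
t=0.020: state=(1.105, 2.517)
t=0.030: state=(1.103, 2.500)
continuing one RK4 step at a time; state shown every 25 steps (Δt=0.25):
t=0.250: state=(1.078, 2.160)
t=0.500: state=(1.107, 1.829)
t=0.750: state=(1.190, 1.559)
t=1.000: state=(1.326, 1.346)
t=1.250: state=(1.521, 1.184)
t=1.500: state=(1.781, 1.070)
t=1.750: state=(2.115, 1.000)
t=2.000: state=(2.530, 0.977)
t=2.250: state=(3.025, 1.006)
t=2.500: state=(3.584, 1.102)
t=2.750: state=(4.157, 1.290)
t=3.000: state=(4.642, 1.608)
t=3.250: state=(4.877, 2.093)
t=3.500: state=(4.699, 2.738)
t=3.750: state=(4.084, 3.416)
t=4.000: state=(3.238, 3.904)
t=4.250: state=(2.445, 4.047)
t=4.500: state=(1.853, 3.869)
t=4.750: state=(1.468, 3.496)
t=5.000: state=(1.239, 3.049)
t=5.250: state=(1.120, 2.607)
t=5.500: state=(1.079, 2.209)
t=5.750: state=(1.100, 1.870)
t=6.000: state=(1.175, 1.592)
t=6.250: state=(1.304, 1.371)
t=6.500: state=(1.491, 1.203)
t=6.750: state=(1.742, 1.083)
t=7.000: state=(2.065, 1.007)
t=7.250: state=(2.469, 0.977)
t=7.500: state=(2.954, 0.999)
t=7.730: state=(3.460, 1.075)
largest grid value and its neighbours: y(4.210)=4.04861, y(4.220)=4.04912, y(4.230)=4.04908
parabola through these three points peaks at t≈4.224 with y≈4.04917

max y = 4.049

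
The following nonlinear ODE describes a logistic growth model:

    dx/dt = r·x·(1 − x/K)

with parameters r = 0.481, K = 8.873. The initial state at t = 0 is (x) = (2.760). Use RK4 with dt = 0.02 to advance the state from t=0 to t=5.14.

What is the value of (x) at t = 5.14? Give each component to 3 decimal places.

(x) = (7.476)

t=0.000: state=(2.760)
step 1 (dt=0.02): k1=(0.915), k2=(0.916), k3=(0.916), k4=(0.918); state += dt/6·(k1+2k2+2k3+k4)
t=0.020: state=(2.778)
t=0.040: state=(2.797)
t=0.060: state=(2.815)
continuing one RK4 step at a time; state shown every 10 steps (Δt=0.2):
t=0.200: state=(2.946)
t=0.400: state=(3.138)
t=0.600: state=(3.336)
t=0.800: state=(3.539)
t=1.000: state=(3.745)
t=1.200: state=(3.955)
t=1.400: state=(4.167)
t=1.600: state=(4.380)
t=1.800: state=(4.593)
t=2.000: state=(4.806)
t=2.200: state=(5.017)
t=2.400: state=(5.225)
t=2.600: state=(5.430)
t=2.800: state=(5.630)
t=3.000: state=(5.825)
t=3.200: state=(6.015)
t=3.400: state=(6.198)
t=3.600: state=(6.374)
t=3.800: state=(6.543)
t=4.000: state=(6.705)
t=4.200: state=(6.858)
t=4.400: state=(7.004)
t=4.600: state=(7.142)
t=4.800: state=(7.272)
t=5.000: state=(7.395)
t=5.140: state=(7.476)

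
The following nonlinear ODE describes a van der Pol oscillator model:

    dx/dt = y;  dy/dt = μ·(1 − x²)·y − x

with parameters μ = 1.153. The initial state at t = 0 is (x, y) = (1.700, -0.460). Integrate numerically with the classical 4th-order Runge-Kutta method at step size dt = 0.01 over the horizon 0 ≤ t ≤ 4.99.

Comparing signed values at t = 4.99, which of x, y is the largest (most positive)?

t=0.000: state=(1.700, -0.460)
step 1 (dt=0.01): k1=(-0.460, -0.698), k2=(-0.463, -0.692), k3=(-0.463, -0.692), k4=(-0.467, -0.686); state += dt/6·(k1+2k2+2k3+k4)
t=0.010: state=(1.695, -0.467)
t=0.020: state=(1.691, -0.474)
t=0.030: state=(1.686, -0.480)
continuing one RK4 step at a time; state shown every 20 steps (Δt=0.2):
t=0.200: state=(1.595, -0.583)
t=0.400: state=(1.468, -0.691)
t=0.600: state=(1.318, -0.808)
t=0.800: state=(1.143, -0.950)
t=1.000: state=(0.935, -1.139)
t=1.200: state=(0.683, -1.400)
t=1.400: state=(0.368, -1.766)
t=1.600: state=(-0.031, -2.243)
t=1.800: state=(-0.529, -2.705)
t=2.000: state=(-1.086, -2.751)
t=2.200: state=(-1.576, -2.035)
t=2.400: state=(-1.878, -0.994)
t=2.600: state=(-1.994, -0.236)
t=2.800: state=(-1.996, 0.171)
t=3.000: state=(-1.939, 0.377)
t=3.200: state=(-1.851, 0.493)
t=3.400: state=(-1.744, 0.577)
t=3.600: state=(-1.621, 0.654)
t=3.800: state=(-1.482, 0.739)
t=4.000: state=(-1.324, 0.843)
t=4.200: state=(-1.142, 0.981)
t=4.400: state=(-0.928, 1.170)
t=4.600: state=(-0.669, 1.437)
t=4.800: state=(-0.346, 1.813)
t=4.990: state=(0.041, 2.274)
compare at T: x=0.041, y=2.274

largest component: y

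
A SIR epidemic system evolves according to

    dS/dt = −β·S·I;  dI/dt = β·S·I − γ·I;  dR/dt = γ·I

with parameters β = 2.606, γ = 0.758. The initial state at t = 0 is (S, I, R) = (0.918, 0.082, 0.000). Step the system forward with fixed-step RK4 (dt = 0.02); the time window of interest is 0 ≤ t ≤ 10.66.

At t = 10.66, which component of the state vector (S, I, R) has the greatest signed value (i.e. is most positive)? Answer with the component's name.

t=0.000: state=(0.918, 0.082, 0.000)
step 1 (dt=0.02): k1=(-0.196, 0.134, 0.062), k2=(-0.199, 0.136, 0.063), k3=(-0.199, 0.136, 0.063), k4=(-0.202, 0.138, 0.064); state += dt/6·(k1+2k2+2k3+k4)
t=0.020: state=(0.914, 0.085, 0.001)
t=0.040: state=(0.910, 0.088, 0.003)
t=0.060: state=(0.906, 0.090, 0.004)
continuing one RK4 step at a time; state shown every 25 steps (Δt=0.5):
t=0.500: state=(0.782, 0.171, 0.047)
t=1.000: state=(0.580, 0.286, 0.133)
t=1.500: state=(0.377, 0.364, 0.259)
t=2.000: state=(0.232, 0.368, 0.400)
t=2.500: state=(0.148, 0.321, 0.531)
t=3.000: state=(0.101, 0.258, 0.641)
t=3.500: state=(0.075, 0.198, 0.727)
t=4.000: state=(0.060, 0.148, 0.792)
t=4.500: state=(0.051, 0.109, 0.840)
t=5.000: state=(0.045, 0.079, 0.876)
t=5.500: state=(0.041, 0.057, 0.901)
t=6.000: state=(0.039, 0.041, 0.920)
t=6.500: state=(0.037, 0.030, 0.933)
t=7.000: state=(0.036, 0.021, 0.943)
t=7.500: state=(0.035, 0.015, 0.950)
t=8.000: state=(0.034, 0.011, 0.955)
t=8.500: state=(0.034, 0.008, 0.958)
t=9.000: state=(0.034, 0.006, 0.961)
t=9.500: state=(0.034, 0.004, 0.962)
t=10.000: state=(0.033, 0.003, 0.964)
t=10.500: state=(0.033, 0.002, 0.965)
t=10.660: state=(0.033, 0.002, 0.965)
compare at T: S=0.033, I=0.002, R=0.965

largest component: R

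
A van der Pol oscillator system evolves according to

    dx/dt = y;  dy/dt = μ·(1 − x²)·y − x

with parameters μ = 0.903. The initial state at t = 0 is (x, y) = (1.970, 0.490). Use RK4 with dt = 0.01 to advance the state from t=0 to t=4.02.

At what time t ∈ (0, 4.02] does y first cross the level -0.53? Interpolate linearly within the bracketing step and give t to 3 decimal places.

t = 0.639

t=0.000: state=(1.970, 0.490)
step 1 (dt=0.01): k1=(0.490, -3.245), k2=(0.474, -3.209), k3=(0.474, -3.209), k4=(0.458, -3.174); state += dt/6·(k1+2k2+2k3+k4)
t=0.010: state=(1.975, 0.458)
t=0.020: state=(1.979, 0.427)
t=0.030: state=(1.983, 0.396)
continuing one RK4 step at a time; state shown every 20 steps (Δt=0.2):
t=0.200: state=(2.012, -0.023)
t=0.400: state=(1.975, -0.323)
t=0.600: state=(1.891, -0.503)
t=0.630: state=(1.876, -0.524)
next step: t=0.640: state=(1.870, -0.530) — y has crossed -0.53
linear interpolation between t=0.630 (-0.52368) and t=0.640 (-0.53048) → t≈0.639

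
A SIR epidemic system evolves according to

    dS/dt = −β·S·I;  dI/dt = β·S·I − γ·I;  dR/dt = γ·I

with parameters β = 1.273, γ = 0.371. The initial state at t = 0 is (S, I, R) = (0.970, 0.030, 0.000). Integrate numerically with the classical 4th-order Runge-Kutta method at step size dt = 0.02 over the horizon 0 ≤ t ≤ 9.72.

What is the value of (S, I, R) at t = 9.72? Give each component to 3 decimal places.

(S, I, R) = (0.061, 0.133, 0.806)

t=0.000: state=(0.970, 0.030, 0.000)
step 1 (dt=0.02): k1=(-0.037, 0.026, 0.011), k2=(-0.037, 0.026, 0.011), k3=(-0.037, 0.026, 0.011), k4=(-0.038, 0.026, 0.011); state += dt/6·(k1+2k2+2k3+k4)
t=0.020: state=(0.969, 0.031, 0.000)
t=0.040: state=(0.968, 0.031, 0.000)
t=0.060: state=(0.968, 0.032, 0.001)
continuing one RK4 step at a time; state shown every 25 steps (Δt=0.5):
t=0.500: state=(0.947, 0.046, 0.007)
t=1.000: state=(0.914, 0.069, 0.017)
t=1.500: state=(0.866, 0.101, 0.033)
t=2.000: state=(0.802, 0.143, 0.056)
t=2.500: state=(0.721, 0.193, 0.087)
t=3.000: state=(0.627, 0.246, 0.127)
t=3.500: state=(0.527, 0.295, 0.178)
t=4.000: state=(0.432, 0.332, 0.236)
t=4.500: state=(0.347, 0.353, 0.300)
t=5.000: state=(0.276, 0.358, 0.366)
t=5.500: state=(0.221, 0.348, 0.432)
t=6.000: state=(0.178, 0.328, 0.494)
t=6.500: state=(0.145, 0.302, 0.553)
t=7.000: state=(0.121, 0.273, 0.606)
t=7.500: state=(0.103, 0.243, 0.654)
t=8.000: state=(0.089, 0.215, 0.696)
t=8.500: state=(0.078, 0.188, 0.734)
t=9.000: state=(0.070, 0.164, 0.766)
t=9.500: state=(0.063, 0.142, 0.795)
t=9.720: state=(0.061, 0.133, 0.806)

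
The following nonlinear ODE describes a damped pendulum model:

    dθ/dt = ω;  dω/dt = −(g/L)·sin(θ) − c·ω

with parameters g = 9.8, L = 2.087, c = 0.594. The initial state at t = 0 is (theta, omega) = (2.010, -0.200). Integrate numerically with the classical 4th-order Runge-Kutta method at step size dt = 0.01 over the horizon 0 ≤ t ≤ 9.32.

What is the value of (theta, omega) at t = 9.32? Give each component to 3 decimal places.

(theta, omega) = (0.114, -0.058)

t=0.000: state=(2.010, -0.200)
step 1 (dt=0.01): k1=(-0.200, -4.131), k2=(-0.221, -4.121), k3=(-0.221, -4.121), k4=(-0.241, -4.111); state += dt/6·(k1+2k2+2k3+k4)
t=0.010: state=(2.008, -0.241)
t=0.020: state=(2.005, -0.282)
t=0.030: state=(2.002, -0.323)
continuing one RK4 step at a time; state shown every 50 steps (Δt=0.5):
t=0.500: state=(1.421, -2.104)
t=1.000: state=(0.083, -2.846)
t=1.500: state=(-0.972, -1.106)
t=2.000: state=(-0.985, 0.954)
t=2.500: state=(-0.210, 1.852)
t=3.000: state=(0.546, 0.929)
t=3.500: state=(0.631, -0.543)
t=4.000: state=(0.145, -1.192)
t=4.500: state=(-0.346, -0.609)
t=5.000: state=(-0.399, 0.367)
t=5.500: state=(-0.079, 0.769)
t=6.000: state=(0.230, 0.368)
t=6.500: state=(0.250, -0.264)
t=7.000: state=(0.037, -0.495)
t=7.500: state=(-0.156, -0.213)
t=8.000: state=(-0.156, 0.191)
t=8.500: state=(-0.013, 0.317)
t=9.000: state=(0.105, 0.119)
t=9.320: state=(0.114, -0.058)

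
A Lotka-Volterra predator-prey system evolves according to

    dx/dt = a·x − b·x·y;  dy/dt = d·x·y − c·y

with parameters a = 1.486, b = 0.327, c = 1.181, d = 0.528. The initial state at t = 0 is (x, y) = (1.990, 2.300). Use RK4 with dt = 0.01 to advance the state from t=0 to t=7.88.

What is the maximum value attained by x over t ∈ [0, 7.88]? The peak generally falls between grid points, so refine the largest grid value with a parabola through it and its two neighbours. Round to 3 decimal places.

max x = 4.173

t=0.000: state=(1.990, 2.300)
step 1 (dt=0.01): k1=(1.460, -0.300), k2=(1.467, -0.291), k3=(1.467, -0.291), k4=(1.473, -0.281); state += dt/6·(k1+2k2+2k3+k4)
t=0.010: state=(2.005, 2.297)
t=0.020: state=(2.019, 2.294)
t=0.030: state=(2.034, 2.292)
continuing one RK4 step at a time; state shown every 50 steps (Δt=0.5):
t=0.500: state=(2.869, 2.405)
t=1.000: state=(3.850, 3.247)
t=1.500: state=(4.098, 5.291)
t=2.000: state=(2.954, 7.604)
t=2.500: state=(1.717, 7.697)
t=3.000: state=(1.153, 6.149)
t=3.500: state=(1.019, 4.508)
t=4.000: state=(1.138, 3.304)
t=4.500: state=(1.489, 2.575)
t=5.000: state=(2.117, 2.281)
t=5.500: state=(3.039, 2.483)
t=6.000: state=(3.977, 3.498)
t=6.500: state=(3.991, 5.733)
t=7.000: state=(2.708, 7.807)
t=7.500: state=(1.579, 7.498)
t=7.880: state=(1.176, 6.276)
largest grid value and its neighbours: x(1.340)=4.17246, x(1.350)=4.17273, x(1.360)=4.17236
parabola through these three points peaks at t≈1.349 with x≈4.17273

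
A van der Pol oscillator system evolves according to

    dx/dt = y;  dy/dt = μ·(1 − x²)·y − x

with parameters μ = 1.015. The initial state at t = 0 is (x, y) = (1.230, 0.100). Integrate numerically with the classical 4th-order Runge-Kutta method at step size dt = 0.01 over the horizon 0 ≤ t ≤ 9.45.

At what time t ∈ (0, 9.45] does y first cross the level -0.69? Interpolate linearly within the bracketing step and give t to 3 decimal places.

t=0.000: state=(1.230, 0.100)
step 1 (dt=0.01): k1=(0.100, -1.282), k2=(0.094, -1.279), k3=(0.094, -1.279), k4=(0.087, -1.277); state += dt/6·(k1+2k2+2k3+k4)
t=0.010: state=(1.231, 0.087)
t=0.020: state=(1.232, 0.074)
t=0.030: state=(1.232, 0.062)
continuing one RK4 step at a time; state shown every 50 steps (Δt=0.5):
t=0.500: state=(1.133, -0.463)
t=0.720: state=(1.007, -0.681)
next step: t=0.730: state=(1.000, -0.691) — y has crossed -0.69
linear interpolation between t=0.720 (-0.68095) and t=0.730 (-0.69094) → t≈0.729

t = 0.729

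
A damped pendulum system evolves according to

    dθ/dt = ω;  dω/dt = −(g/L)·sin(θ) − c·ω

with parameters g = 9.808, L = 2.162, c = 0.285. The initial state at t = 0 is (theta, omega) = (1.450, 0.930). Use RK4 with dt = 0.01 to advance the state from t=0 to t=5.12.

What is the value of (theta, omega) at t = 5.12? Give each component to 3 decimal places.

(theta, omega) = (-0.724, 0.299)

t=0.000: state=(1.450, 0.930)
step 1 (dt=0.01): k1=(0.930, -4.769), k2=(0.906, -4.764), k3=(0.906, -4.764), k4=(0.882, -4.760); state += dt/6·(k1+2k2+2k3+k4)
t=0.010: state=(1.459, 0.882)
t=0.020: state=(1.468, 0.835)
t=0.030: state=(1.476, 0.787)
continuing one RK4 step at a time; state shown every 20 steps (Δt=0.2):
t=0.200: state=(1.542, -0.002)
t=0.400: state=(1.453, -0.882)
t=0.600: state=(1.194, -1.688)
t=0.800: state=(0.788, -2.332)
t=1.000: state=(0.283, -2.650)
t=1.200: state=(-0.241, -2.517)
t=1.400: state=(-0.696, -1.974)
t=1.600: state=(-1.015, -1.194)
t=1.800: state=(-1.169, -0.339)
t=2.000: state=(-1.152, 0.493)
t=2.200: state=(-0.977, 1.241)
t=2.400: state=(-0.667, 1.821)
t=2.600: state=(-0.268, 2.117)
t=2.800: state=(0.155, 2.046)
t=3.000: state=(0.528, 1.632)
t=3.200: state=(0.793, 0.994)
t=3.400: state=(0.919, 0.266)
t=3.600: state=(0.900, -0.451)
t=3.800: state=(0.745, -1.077)
t=4.000: state=(0.481, -1.528)
t=4.200: state=(0.151, -1.718)
t=4.400: state=(-0.186, -1.604)
t=4.600: state=(-0.473, -1.225)
t=4.800: state=(-0.664, -0.675)
t=5.000: state=(-0.738, -0.062)
t=5.120: state=(-0.724, 0.299)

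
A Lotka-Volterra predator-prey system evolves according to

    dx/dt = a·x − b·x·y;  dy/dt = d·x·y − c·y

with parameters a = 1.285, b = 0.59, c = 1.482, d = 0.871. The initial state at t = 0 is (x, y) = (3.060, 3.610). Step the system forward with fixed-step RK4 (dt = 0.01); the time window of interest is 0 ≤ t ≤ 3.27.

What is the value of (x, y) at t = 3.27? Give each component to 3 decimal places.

(x, y) = (1.665, 0.767)

t=0.000: state=(3.060, 3.610)
step 1 (dt=0.01): k1=(-2.585, 4.272), k2=(-2.613, 4.256), k3=(-2.613, 4.255), k4=(-2.639, 4.239); state += dt/6·(k1+2k2+2k3+k4)
t=0.010: state=(3.034, 3.653)
t=0.020: state=(3.007, 3.695)
t=0.030: state=(2.980, 3.737)
continuing one RK4 step at a time; state shown every 20 steps (Δt=0.2):
t=0.200: state=(2.467, 4.351)
t=0.400: state=(1.861, 4.710)
t=0.600: state=(1.381, 4.634)
t=0.800: state=(1.055, 4.251)
t=1.000: state=(0.851, 3.726)
t=1.200: state=(0.733, 3.177)
t=1.400: state=(0.671, 2.667)
t=1.600: state=(0.651, 2.224)
t=1.800: state=(0.662, 1.853)
t=2.000: state=(0.701, 1.551)
t=2.200: state=(0.766, 1.310)
t=2.400: state=(0.859, 1.121)
t=2.600: state=(0.981, 0.978)
t=2.800: state=(1.138, 0.874)
t=3.000: state=(1.333, 0.806)
t=3.200: state=(1.571, 0.771)
t=3.270: state=(1.665, 0.767)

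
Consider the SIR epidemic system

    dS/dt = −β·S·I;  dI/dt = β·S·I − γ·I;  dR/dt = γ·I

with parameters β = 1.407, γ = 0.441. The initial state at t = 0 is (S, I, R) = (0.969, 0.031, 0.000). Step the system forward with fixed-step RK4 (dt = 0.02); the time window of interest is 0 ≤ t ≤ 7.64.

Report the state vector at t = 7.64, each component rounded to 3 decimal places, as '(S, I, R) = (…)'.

(S, I, R) = (0.093, 0.173, 0.734)

t=0.000: state=(0.969, 0.031, 0.000)
step 1 (dt=0.02): k1=(-0.042, 0.029, 0.014), k2=(-0.043, 0.029, 0.014), k3=(-0.043, 0.029, 0.014), k4=(-0.043, 0.029, 0.014); state += dt/6·(k1+2k2+2k3+k4)
t=0.020: state=(0.968, 0.032, 0.000)
t=0.040: state=(0.967, 0.032, 0.001)
t=0.060: state=(0.966, 0.033, 0.001)
continuing one RK4 step at a time; state shown every 25 steps (Δt=0.5):
t=0.500: state=(0.943, 0.049, 0.009)
t=1.000: state=(0.903, 0.075, 0.022)
t=1.500: state=(0.846, 0.111, 0.042)
t=2.000: state=(0.770, 0.158, 0.072)
t=2.500: state=(0.677, 0.211, 0.113)
t=3.000: state=(0.573, 0.262, 0.165)
t=3.500: state=(0.469, 0.304, 0.227)
t=4.000: state=(0.375, 0.327, 0.297)
t=4.500: state=(0.297, 0.332, 0.370)
t=5.000: state=(0.236, 0.321, 0.443)
t=5.500: state=(0.190, 0.299, 0.511)
t=6.000: state=(0.155, 0.271, 0.574)
t=6.500: state=(0.130, 0.240, 0.631)
t=7.000: state=(0.111, 0.209, 0.680)
t=7.500: state=(0.097, 0.181, 0.723)
t=7.640: state=(0.093, 0.173, 0.734)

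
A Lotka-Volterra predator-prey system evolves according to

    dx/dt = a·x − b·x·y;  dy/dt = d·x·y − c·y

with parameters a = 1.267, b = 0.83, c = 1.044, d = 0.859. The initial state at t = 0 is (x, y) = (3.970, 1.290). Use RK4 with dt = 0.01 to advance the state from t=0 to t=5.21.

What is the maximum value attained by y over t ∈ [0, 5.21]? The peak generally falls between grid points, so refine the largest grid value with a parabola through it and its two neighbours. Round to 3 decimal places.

max y = 4.589

t=0.000: state=(3.970, 1.290)
step 1 (dt=0.01): k1=(0.779, 3.052), k2=(0.730, 3.093), k3=(0.729, 3.093), k4=(0.679, 3.134); state += dt/6·(k1+2k2+2k3+k4)
t=0.010: state=(3.977, 1.321)
t=0.020: state=(3.984, 1.353)
t=0.030: state=(3.989, 1.385)
continuing one RK4 step at a time; state shown every 20 steps (Δt=0.2):
t=0.200: state=(3.888, 2.071)
t=0.400: state=(3.260, 3.130)
t=0.600: state=(2.294, 4.100)
t=0.800: state=(1.428, 4.563)
t=1.000: state=(0.863, 4.490)
t=1.200: state=(0.543, 4.100)
t=1.400: state=(0.369, 3.594)
t=1.600: state=(0.274, 3.080)
t=1.800: state=(0.220, 2.606)
t=2.000: state=(0.191, 2.191)
t=2.200: state=(0.176, 1.834)
t=2.400: state=(0.172, 1.534)
t=2.600: state=(0.175, 1.282)
t=2.800: state=(0.186, 1.073)
t=3.000: state=(0.203, 0.900)
t=3.200: state=(0.228, 0.758)
t=3.400: state=(0.262, 0.642)
t=3.600: state=(0.306, 0.547)
t=3.800: state=(0.362, 0.470)
t=4.000: state=(0.434, 0.408)
t=4.200: state=(0.524, 0.360)
t=4.400: state=(0.639, 0.322)
t=4.600: state=(0.782, 0.295)
t=4.800: state=(0.961, 0.278)
t=5.000: state=(1.183, 0.271)
t=5.200: state=(1.456, 0.276)
t=5.210: state=(1.471, 0.277)
largest grid value and its neighbours: y(0.850)=4.58803, y(0.860)=4.58911, y(0.870)=4.58895
parabola through these three points peaks at t≈0.864 with y≈4.58919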